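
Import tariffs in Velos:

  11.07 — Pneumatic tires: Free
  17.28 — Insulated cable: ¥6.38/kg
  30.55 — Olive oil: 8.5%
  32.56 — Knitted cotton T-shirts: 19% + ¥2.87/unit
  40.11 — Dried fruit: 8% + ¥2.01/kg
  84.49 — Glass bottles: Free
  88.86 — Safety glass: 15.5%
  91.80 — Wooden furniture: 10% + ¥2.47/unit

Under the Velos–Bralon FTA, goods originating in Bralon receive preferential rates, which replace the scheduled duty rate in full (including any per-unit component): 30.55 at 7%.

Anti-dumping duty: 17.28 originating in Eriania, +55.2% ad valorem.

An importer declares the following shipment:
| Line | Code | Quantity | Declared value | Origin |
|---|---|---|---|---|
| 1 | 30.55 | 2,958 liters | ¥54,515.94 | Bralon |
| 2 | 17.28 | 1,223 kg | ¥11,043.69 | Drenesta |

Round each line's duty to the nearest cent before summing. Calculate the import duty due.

Line 1 (30.55, Bralon, 2,958 liters, ¥54,515.94):
Base rate for 30.55 is 8.5%.
Origin Bralon qualifies under the Velos–Bralon agreement and 30.55 is covered: preferential rate 7% applies instead.
Duty = ¥54,515.94 × 7% = ¥3,816.12.
Line 2 (17.28, Drenesta, 1,223 kg, ¥11,043.69):
Base rate for 17.28 is ¥6.38/kg.
The additional-duty order on 17.28 targets Eriania, not Drenesta; it does not apply.
Duty = 1,223 × ¥6.38 = ¥7,802.74.
Total = ¥3,816.12 + ¥7,802.74 = ¥11,618.86.

¥11,618.86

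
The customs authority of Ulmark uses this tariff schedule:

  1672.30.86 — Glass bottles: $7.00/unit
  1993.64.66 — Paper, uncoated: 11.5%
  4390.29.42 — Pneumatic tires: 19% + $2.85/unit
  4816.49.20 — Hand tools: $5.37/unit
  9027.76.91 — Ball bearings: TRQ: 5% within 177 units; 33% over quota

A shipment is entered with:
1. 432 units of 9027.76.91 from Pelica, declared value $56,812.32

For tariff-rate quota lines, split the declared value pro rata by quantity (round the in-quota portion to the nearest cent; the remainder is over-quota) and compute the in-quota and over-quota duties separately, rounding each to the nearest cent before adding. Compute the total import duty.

$12,230.43

Line 1 (9027.76.91, Pelica, 432 units, $56,812.32):
Code 9027.76.91 is under a tariff-rate quota (threshold 177 units). In-quota: 177 units at 5%; over-quota: 255 units at 33%.
Pro-rata value split: in-quota = $56,812.32 × 177/432 = $23,277.27; over-quota = $56,812.32 − $23,277.27 = $33,535.05.
In-quota duty = $23,277.27 × 5% = $1,163.86. Over-quota duty = $33,535.05 × 33% = $11,066.57.
Line duty = $1,163.86 + $11,066.57 = $12,230.43.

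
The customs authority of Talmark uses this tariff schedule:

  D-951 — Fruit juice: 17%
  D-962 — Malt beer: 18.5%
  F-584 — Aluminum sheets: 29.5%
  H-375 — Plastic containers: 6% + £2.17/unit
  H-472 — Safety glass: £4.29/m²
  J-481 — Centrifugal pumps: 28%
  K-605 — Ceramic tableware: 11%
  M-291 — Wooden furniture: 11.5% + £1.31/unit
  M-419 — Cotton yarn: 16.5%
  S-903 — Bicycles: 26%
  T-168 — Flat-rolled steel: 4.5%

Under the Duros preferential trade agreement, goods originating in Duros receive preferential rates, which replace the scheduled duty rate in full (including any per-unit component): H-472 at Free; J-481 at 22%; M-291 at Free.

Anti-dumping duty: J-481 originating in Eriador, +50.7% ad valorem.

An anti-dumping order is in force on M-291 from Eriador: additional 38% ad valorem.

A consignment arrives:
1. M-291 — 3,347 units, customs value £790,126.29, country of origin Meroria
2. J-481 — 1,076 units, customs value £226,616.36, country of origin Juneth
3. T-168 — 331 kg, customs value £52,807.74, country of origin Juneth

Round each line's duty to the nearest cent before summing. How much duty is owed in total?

£161,078.02

Line 1 (M-291, Meroria, 3,347 units, £790,126.29):
Base rate for M-291 is 11.5% + £1.31/unit.
M-291 has an FTA preferential rate, but origin Meroria is not Duros; base rate stands.
The additional-duty order on M-291 targets Eriador, not Meroria; it does not apply.
Duty = £790,126.29 × 11.5% + 3,347 × £1.31 = £95,249.09.
Line 2 (J-481, Juneth, 1,076 units, £226,616.36):
Base rate for J-481 is 28%.
J-481 has an FTA preferential rate, but origin Juneth is not Duros; base rate stands.
The additional-duty order on J-481 targets Eriador, not Juneth; it does not apply.
Duty = £226,616.36 × 28% = £63,452.58.
Line 3 (T-168, Juneth, 331 kg, £52,807.74):
Base rate for T-168 is 4.5%.
Duty = £52,807.74 × 4.5% = £2,376.35.
Total = £95,249.09 + £63,452.58 + £2,376.35 = £161,078.02.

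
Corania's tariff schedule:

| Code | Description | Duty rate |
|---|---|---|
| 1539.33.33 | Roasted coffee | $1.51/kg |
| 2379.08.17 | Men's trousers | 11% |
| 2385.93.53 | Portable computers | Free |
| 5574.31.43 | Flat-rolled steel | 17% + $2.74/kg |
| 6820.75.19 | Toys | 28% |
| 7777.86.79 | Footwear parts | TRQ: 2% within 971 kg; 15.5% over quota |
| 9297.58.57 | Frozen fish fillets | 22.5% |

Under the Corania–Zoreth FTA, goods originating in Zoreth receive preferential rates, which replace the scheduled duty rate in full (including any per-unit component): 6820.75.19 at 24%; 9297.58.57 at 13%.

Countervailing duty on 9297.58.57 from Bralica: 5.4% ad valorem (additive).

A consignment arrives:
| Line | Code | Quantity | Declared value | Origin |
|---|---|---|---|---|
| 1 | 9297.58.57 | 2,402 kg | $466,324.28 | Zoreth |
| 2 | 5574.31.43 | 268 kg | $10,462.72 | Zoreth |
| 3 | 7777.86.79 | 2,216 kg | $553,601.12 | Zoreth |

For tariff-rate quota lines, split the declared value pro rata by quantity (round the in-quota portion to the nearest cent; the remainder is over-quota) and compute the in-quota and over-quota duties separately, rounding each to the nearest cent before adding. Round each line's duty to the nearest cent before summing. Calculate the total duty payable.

Line 1 (9297.58.57, Zoreth, 2,402 kg, $466,324.28):
Base rate for 9297.58.57 is 22.5%.
Origin Zoreth qualifies under the Corania–Zoreth agreement and 9297.58.57 is covered: preferential rate 13% applies instead.
The additional-duty order on 9297.58.57 targets Bralica, not Zoreth; it does not apply.
Duty = $466,324.28 × 13% = $60,622.16.
Line 2 (5574.31.43, Zoreth, 268 kg, $10,462.72):
Base rate for 5574.31.43 is 17% + $2.74/kg.
Origin Zoreth is the FTA partner but 5574.31.43 is not on the preference list; base rate stands.
Duty = $10,462.72 × 17% + 268 × $2.74 = $2,512.98.
Line 3 (7777.86.79, Zoreth, 2,216 kg, $553,601.12):
Code 7777.86.79 is under a tariff-rate quota (threshold 971 kg). In-quota: 971 kg at 2%; over-quota: 1,245 kg at 15.5%.
Pro-rata value split: in-quota = $553,601.12 × 971/2,216 = $242,575.22; over-quota = $553,601.12 − $242,575.22 = $311,025.90.
In-quota duty = $242,575.22 × 2% = $4,851.50. Over-quota duty = $311,025.90 × 15.5% = $48,209.01.
Line duty = $4,851.50 + $48,209.01 = $53,060.51.
Total = $60,622.16 + $2,512.98 + $53,060.51 = $116,195.65.

$116,195.65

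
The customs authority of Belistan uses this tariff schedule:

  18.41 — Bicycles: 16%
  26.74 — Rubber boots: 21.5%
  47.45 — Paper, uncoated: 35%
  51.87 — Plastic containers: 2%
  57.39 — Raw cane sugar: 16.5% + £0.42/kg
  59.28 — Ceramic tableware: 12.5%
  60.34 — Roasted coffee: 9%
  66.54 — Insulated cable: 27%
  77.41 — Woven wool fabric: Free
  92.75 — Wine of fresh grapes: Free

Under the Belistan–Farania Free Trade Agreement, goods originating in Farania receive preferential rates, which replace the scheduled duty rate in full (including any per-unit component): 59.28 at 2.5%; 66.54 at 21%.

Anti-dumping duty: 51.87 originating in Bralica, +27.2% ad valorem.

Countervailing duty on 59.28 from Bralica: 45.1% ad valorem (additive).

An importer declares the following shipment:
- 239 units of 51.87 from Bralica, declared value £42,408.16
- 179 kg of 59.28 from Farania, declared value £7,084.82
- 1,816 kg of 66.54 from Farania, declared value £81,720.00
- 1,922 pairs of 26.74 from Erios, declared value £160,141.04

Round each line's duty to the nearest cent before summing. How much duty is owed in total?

£64,151.82

Line 1 (51.87, Bralica, 239 units, £42,408.16):
Base rate for 51.87 is 2%.
Additional duty on 51.87 from Bralica: +27.2%. Applied ad valorem rate: 2% + 27.2% = 29.2%.
Duty = £42,408.16 × 29.2% = £12,383.18.
Line 2 (59.28, Farania, 179 kg, £7,084.82):
Base rate for 59.28 is 12.5%.
Origin Farania qualifies under the Belistan–Farania agreement and 59.28 is covered: preferential rate 2.5% applies instead.
The additional-duty order on 59.28 targets Bralica, not Farania; it does not apply.
Duty = £7,084.82 × 2.5% = £177.12.
Line 3 (66.54, Farania, 1,816 kg, £81,720.00):
Base rate for 66.54 is 27%.
Origin Farania qualifies under the Belistan–Farania agreement and 66.54 is covered: preferential rate 21% applies instead.
Duty = £81,720.00 × 21% = £17,161.20.
Line 4 (26.74, Erios, 1,922 pairs, £160,141.04):
Base rate for 26.74 is 21.5%.
Duty = £160,141.04 × 21.5% = £34,430.32.
Total = £12,383.18 + £177.12 + £17,161.20 + £34,430.32 = £64,151.82.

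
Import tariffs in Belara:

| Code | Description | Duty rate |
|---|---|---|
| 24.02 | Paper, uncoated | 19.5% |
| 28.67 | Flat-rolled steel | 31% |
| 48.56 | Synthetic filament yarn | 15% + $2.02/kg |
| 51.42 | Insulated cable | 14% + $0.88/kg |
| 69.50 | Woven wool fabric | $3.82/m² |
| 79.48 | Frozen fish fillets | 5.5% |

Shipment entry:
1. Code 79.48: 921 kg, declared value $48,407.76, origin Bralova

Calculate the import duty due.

Line 1 (79.48, Bralova, 921 kg, $48,407.76):
Base rate for 79.48 is 5.5%.
Duty = $48,407.76 × 5.5% = $2,662.43.

$2,662.43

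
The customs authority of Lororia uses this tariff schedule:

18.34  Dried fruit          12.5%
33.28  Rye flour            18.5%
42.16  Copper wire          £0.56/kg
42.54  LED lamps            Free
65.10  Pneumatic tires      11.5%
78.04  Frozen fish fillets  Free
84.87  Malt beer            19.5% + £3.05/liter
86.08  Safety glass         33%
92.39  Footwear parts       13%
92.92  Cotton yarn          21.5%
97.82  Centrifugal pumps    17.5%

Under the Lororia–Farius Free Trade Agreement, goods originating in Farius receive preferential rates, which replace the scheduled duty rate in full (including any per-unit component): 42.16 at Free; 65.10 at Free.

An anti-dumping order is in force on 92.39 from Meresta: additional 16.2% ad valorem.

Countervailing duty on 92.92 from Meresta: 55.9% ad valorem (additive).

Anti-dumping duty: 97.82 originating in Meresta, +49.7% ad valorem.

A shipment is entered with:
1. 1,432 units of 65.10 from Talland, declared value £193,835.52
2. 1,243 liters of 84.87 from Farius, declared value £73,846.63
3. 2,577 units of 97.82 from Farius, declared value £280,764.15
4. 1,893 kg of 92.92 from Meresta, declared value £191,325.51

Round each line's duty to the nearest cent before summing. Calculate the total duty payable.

£237,701.99

Line 1 (65.10, Talland, 1,432 units, £193,835.52):
Base rate for 65.10 is 11.5%.
65.10 has an FTA preferential rate, but origin Talland is not Farius; base rate stands.
Duty = £193,835.52 × 11.5% = £22,291.08.
Line 2 (84.87, Farius, 1,243 liters, £73,846.63):
Base rate for 84.87 is 19.5% + £3.05/liter.
Origin Farius is the FTA partner but 84.87 is not on the preference list; base rate stands.
Duty = £73,846.63 × 19.5% + 1,243 × £3.05 = £18,191.24.
Line 3 (97.82, Farius, 2,577 units, £280,764.15):
Base rate for 97.82 is 17.5%.
Origin Farius is the FTA partner but 97.82 is not on the preference list; base rate stands.
The additional-duty order on 97.82 targets Meresta, not Farius; it does not apply.
Duty = £280,764.15 × 17.5% = £49,133.73.
Line 4 (92.92, Meresta, 1,893 kg, £191,325.51):
Base rate for 92.92 is 21.5%.
Additional duty on 92.92 from Meresta: +55.9%. Applied ad valorem rate: 21.5% + 55.9% = 77.4%.
Duty = £191,325.51 × 77.4% = £148,085.94.
Total = £22,291.08 + £18,191.24 + £49,133.73 + £148,085.94 = £237,701.99.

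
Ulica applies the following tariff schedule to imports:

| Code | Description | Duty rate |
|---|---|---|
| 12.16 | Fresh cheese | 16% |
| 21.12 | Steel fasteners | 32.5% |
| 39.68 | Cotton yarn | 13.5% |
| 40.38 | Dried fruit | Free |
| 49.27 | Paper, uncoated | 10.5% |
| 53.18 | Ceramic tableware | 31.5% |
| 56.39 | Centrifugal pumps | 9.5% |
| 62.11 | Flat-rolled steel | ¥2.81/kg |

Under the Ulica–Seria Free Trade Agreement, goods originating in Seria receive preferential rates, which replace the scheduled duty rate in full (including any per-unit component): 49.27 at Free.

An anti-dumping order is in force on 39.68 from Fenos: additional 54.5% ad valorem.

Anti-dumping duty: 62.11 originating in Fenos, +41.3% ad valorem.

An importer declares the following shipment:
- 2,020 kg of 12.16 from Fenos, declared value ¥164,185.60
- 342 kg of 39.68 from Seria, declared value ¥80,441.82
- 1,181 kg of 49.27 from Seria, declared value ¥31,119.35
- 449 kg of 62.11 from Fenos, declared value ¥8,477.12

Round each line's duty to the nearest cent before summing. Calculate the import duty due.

Line 1 (12.16, Fenos, 2,020 kg, ¥164,185.60):
Base rate for 12.16 is 16%.
Duty = ¥164,185.60 × 16% = ¥26,269.70.
Line 2 (39.68, Seria, 342 kg, ¥80,441.82):
Base rate for 39.68 is 13.5%.
Origin Seria is the FTA partner but 39.68 is not on the preference list; base rate stands.
The additional-duty order on 39.68 targets Fenos, not Seria; it does not apply.
Duty = ¥80,441.82 × 13.5% = ¥10,859.65.
Line 3 (49.27, Seria, 1,181 kg, ¥31,119.35):
Base rate for 49.27 is 10.5%.
Origin Seria qualifies under the Ulica–Seria agreement and 49.27 is covered: preferential rate Free applies instead.
Duty = ¥31,119.35 × 0% = ¥0.00.
Line 4 (62.11, Fenos, 449 kg, ¥8,477.12):
Base rate for 62.11 is ¥2.81/kg.
Additional duty on 62.11 from Fenos: +41.3% ad valorem. Applied ad valorem rate = 41.3%.
Duty = ¥8,477.12 × 41.3% + 449 × ¥2.81 = ¥4,762.74.
Total = ¥26,269.70 + ¥10,859.65 + ¥0.00 + ¥4,762.74 = ¥41,892.09.

¥41,892.09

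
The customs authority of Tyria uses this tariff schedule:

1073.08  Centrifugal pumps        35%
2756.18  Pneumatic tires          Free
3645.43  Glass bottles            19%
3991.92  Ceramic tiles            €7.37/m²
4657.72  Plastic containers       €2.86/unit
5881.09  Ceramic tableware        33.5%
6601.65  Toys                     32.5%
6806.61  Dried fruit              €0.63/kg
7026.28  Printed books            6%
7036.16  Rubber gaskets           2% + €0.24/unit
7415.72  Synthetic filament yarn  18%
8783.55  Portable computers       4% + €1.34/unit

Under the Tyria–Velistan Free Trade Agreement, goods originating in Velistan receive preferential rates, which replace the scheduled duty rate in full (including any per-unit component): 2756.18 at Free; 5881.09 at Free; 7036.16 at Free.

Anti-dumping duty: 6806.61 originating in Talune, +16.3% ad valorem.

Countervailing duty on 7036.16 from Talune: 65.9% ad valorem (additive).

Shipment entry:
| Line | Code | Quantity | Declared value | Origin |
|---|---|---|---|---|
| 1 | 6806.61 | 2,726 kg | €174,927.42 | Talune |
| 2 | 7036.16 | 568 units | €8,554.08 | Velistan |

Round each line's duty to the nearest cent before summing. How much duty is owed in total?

€30,230.55

Line 1 (6806.61, Talune, 2,726 kg, €174,927.42):
Base rate for 6806.61 is €0.63/kg.
Additional duty on 6806.61 from Talune: +16.3% ad valorem. Applied ad valorem rate = 16.3%.
Duty = €174,927.42 × 16.3% + 2,726 × €0.63 = €30,230.55.
Line 2 (7036.16, Velistan, 568 units, €8,554.08):
Base rate for 7036.16 is 2% + €0.24/unit.
Origin Velistan qualifies under the Tyria–Velistan agreement and 7036.16 is covered: preferential rate Free applies instead.
The additional-duty order on 7036.16 targets Talune, not Velistan; it does not apply.
Duty = €8,554.08 × 0% = €0.00.
Total = €30,230.55 + €0.00 = €30,230.55.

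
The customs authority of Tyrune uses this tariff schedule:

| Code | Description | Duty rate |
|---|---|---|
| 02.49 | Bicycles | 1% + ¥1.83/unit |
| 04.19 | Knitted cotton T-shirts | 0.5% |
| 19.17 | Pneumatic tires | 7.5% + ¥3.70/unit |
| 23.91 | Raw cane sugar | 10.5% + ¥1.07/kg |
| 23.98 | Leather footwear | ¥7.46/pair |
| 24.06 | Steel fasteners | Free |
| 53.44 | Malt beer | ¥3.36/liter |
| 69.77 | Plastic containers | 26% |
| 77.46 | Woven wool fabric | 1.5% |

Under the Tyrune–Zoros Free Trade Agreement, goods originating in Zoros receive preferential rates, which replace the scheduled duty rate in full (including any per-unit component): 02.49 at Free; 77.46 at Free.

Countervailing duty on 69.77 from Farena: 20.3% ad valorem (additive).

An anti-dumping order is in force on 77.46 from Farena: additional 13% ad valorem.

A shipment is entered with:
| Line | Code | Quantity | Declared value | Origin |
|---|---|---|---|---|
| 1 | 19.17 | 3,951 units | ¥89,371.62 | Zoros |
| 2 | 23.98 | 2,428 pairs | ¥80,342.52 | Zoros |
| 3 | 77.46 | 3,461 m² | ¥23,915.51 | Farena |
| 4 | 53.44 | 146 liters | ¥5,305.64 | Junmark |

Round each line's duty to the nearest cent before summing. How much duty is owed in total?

¥43,392.76

Line 1 (19.17, Zoros, 3,951 units, ¥89,371.62):
Base rate for 19.17 is 7.5% + ¥3.70/unit.
Origin Zoros is the FTA partner but 19.17 is not on the preference list; base rate stands.
Duty = ¥89,371.62 × 7.5% + 3,951 × ¥3.70 = ¥21,321.57.
Line 2 (23.98, Zoros, 2,428 pairs, ¥80,342.52):
Base rate for 23.98 is ¥7.46/pair.
Origin Zoros is the FTA partner but 23.98 is not on the preference list; base rate stands.
Duty = 2,428 × ¥7.46 = ¥18,112.88.
Line 3 (77.46, Farena, 3,461 m², ¥23,915.51):
Base rate for 77.46 is 1.5%.
77.46 has an FTA preferential rate, but origin Farena is not Zoros; base rate stands.
Additional duty on 77.46 from Farena: +13%. Applied ad valorem rate: 1.5% + 13% = 14.5%.
Duty = ¥23,915.51 × 14.5% = ¥3,467.75.
Line 4 (53.44, Junmark, 146 liters, ¥5,305.64):
Base rate for 53.44 is ¥3.36/liter.
Duty = 146 × ¥3.36 = ¥490.56.
Total = ¥21,321.57 + ¥18,112.88 + ¥3,467.75 + ¥490.56 = ¥43,392.76.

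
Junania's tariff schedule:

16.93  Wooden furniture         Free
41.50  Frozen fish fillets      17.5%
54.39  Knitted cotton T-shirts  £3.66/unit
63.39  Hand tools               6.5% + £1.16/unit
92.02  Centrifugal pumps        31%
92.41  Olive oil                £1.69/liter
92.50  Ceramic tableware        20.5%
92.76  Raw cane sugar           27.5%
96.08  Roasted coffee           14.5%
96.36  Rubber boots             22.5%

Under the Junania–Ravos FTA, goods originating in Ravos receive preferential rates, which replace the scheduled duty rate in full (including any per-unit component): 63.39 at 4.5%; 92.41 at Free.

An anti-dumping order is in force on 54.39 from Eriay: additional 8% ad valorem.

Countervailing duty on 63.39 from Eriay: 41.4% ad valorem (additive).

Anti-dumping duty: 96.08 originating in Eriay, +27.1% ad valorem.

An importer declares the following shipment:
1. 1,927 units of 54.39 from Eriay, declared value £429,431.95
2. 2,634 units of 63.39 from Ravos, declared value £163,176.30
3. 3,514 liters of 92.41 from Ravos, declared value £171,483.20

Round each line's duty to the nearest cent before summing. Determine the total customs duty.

Line 1 (54.39, Eriay, 1,927 units, £429,431.95):
Base rate for 54.39 is £3.66/unit.
Additional duty on 54.39 from Eriay: +8% ad valorem. Applied ad valorem rate = 8%.
Duty = £429,431.95 × 8% + 1,927 × £3.66 = £41,407.38.
Line 2 (63.39, Ravos, 2,634 units, £163,176.30):
Base rate for 63.39 is 6.5% + £1.16/unit.
Origin Ravos qualifies under the Junania–Ravos agreement and 63.39 is covered: preferential rate 4.5% applies instead.
The additional-duty order on 63.39 targets Eriay, not Ravos; it does not apply.
Duty = £163,176.30 × 4.5% = £7,342.93.
Line 3 (92.41, Ravos, 3,514 liters, £171,483.20):
Base rate for 92.41 is £1.69/liter.
Origin Ravos qualifies under the Junania–Ravos agreement and 92.41 is covered: preferential rate Free applies instead.
Duty = £171,483.20 × 0% = £0.00.
Total = £41,407.38 + £7,342.93 + £0.00 = £48,750.31.

£48,750.31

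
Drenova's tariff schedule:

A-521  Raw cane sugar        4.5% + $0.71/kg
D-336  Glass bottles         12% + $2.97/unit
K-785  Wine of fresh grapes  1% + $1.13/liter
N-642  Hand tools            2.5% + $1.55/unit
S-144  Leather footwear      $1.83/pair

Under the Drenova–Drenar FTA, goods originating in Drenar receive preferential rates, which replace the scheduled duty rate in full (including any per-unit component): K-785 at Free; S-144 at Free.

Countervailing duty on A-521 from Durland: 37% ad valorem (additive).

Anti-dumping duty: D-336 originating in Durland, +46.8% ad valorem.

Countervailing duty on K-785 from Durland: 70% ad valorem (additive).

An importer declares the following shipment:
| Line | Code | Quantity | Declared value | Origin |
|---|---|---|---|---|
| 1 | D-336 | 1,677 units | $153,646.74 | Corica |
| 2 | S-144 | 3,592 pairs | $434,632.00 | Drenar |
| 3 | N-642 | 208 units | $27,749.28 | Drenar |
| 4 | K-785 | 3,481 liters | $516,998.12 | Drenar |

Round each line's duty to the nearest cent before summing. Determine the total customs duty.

Line 1 (D-336, Corica, 1,677 units, $153,646.74):
Base rate for D-336 is 12% + $2.97/unit.
The additional-duty order on D-336 targets Durland, not Corica; it does not apply.
Duty = $153,646.74 × 12% + 1,677 × $2.97 = $23,418.30.
Line 2 (S-144, Drenar, 3,592 pairs, $434,632.00):
Base rate for S-144 is $1.83/pair.
Origin Drenar qualifies under the Drenova–Drenar agreement and S-144 is covered: preferential rate Free applies instead.
Duty = $434,632.00 × 0% = $0.00.
Line 3 (N-642, Drenar, 208 units, $27,749.28):
Base rate for N-642 is 2.5% + $1.55/unit.
Origin Drenar is the FTA partner but N-642 is not on the preference list; base rate stands.
Duty = $27,749.28 × 2.5% + 208 × $1.55 = $1,016.13.
Line 4 (K-785, Drenar, 3,481 liters, $516,998.12):
Base rate for K-785 is 1% + $1.13/liter.
Origin Drenar qualifies under the Drenova–Drenar agreement and K-785 is covered: preferential rate Free applies instead.
The additional-duty order on K-785 targets Durland, not Drenar; it does not apply.
Duty = $516,998.12 × 0% = $0.00.
Total = $23,418.30 + $0.00 + $1,016.13 + $0.00 = $24,434.43.

$24,434.43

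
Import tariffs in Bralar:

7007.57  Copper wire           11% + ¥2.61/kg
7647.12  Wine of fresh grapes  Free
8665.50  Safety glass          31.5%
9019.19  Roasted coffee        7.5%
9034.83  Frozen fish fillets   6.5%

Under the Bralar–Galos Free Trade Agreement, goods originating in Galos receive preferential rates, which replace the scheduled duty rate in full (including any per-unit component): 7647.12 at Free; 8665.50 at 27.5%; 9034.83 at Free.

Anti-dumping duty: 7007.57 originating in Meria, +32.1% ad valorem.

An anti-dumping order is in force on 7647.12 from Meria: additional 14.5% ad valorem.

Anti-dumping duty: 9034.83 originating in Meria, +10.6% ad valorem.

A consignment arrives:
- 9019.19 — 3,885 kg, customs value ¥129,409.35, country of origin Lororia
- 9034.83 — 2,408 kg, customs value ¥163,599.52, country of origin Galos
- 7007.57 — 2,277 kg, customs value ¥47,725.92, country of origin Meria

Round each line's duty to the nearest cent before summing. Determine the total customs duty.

¥36,218.54

Line 1 (9019.19, Lororia, 3,885 kg, ¥129,409.35):
Base rate for 9019.19 is 7.5%.
Duty = ¥129,409.35 × 7.5% = ¥9,705.70.
Line 2 (9034.83, Galos, 2,408 kg, ¥163,599.52):
Base rate for 9034.83 is 6.5%.
Origin Galos qualifies under the Bralar–Galos agreement and 9034.83 is covered: preferential rate Free applies instead.
The additional-duty order on 9034.83 targets Meria, not Galos; it does not apply.
Duty = ¥163,599.52 × 0% = ¥0.00.
Line 3 (7007.57, Meria, 2,277 kg, ¥47,725.92):
Base rate for 7007.57 is 11% + ¥2.61/kg.
Additional duty on 7007.57 from Meria: +32.1%. Applied ad valorem rate: 11% + 32.1% = 43.1%.
Duty = ¥47,725.92 × 43.1% + 2,277 × ¥2.61 = ¥26,512.84.
Total = ¥9,705.70 + ¥0.00 + ¥26,512.84 = ¥36,218.54.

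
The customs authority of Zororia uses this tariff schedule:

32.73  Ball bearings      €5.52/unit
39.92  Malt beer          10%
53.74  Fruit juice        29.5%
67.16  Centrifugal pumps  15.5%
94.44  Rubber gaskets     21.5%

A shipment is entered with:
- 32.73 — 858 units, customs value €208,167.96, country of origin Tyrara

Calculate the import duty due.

€4,736.16

Line 1 (32.73, Tyrara, 858 units, €208,167.96):
Base rate for 32.73 is €5.52/unit.
Duty = 858 × €5.52 = €4,736.16.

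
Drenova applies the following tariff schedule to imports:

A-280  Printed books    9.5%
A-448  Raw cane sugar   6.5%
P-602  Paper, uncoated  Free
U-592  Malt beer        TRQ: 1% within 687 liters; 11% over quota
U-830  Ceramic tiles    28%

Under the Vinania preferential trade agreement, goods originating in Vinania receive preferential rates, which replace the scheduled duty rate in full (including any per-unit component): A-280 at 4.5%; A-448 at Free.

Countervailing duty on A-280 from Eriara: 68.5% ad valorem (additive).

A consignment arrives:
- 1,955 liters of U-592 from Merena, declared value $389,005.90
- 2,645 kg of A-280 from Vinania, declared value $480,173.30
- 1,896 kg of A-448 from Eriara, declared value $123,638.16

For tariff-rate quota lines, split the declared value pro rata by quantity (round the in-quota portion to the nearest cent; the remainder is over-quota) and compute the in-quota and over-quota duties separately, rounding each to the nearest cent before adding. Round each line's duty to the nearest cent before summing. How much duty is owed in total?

Line 1 (U-592, Merena, 1,955 liters, $389,005.90):
Code U-592 is under a tariff-rate quota (threshold 687 liters). In-quota: 687 liters at 1%; over-quota: 1,268 liters at 11%.
Pro-rata value split: in-quota = $389,005.90 × 687/1,955 = $136,699.26; over-quota = $389,005.90 − $136,699.26 = $252,306.64.
In-quota duty = $136,699.26 × 1% = $1,366.99. Over-quota duty = $252,306.64 × 11% = $27,753.73.
Line duty = $1,366.99 + $27,753.73 = $29,120.72.
Line 2 (A-280, Vinania, 2,645 kg, $480,173.30):
Base rate for A-280 is 9.5%.
Origin Vinania qualifies under the Drenova–Vinania agreement and A-280 is covered: preferential rate 4.5% applies instead.
The additional-duty order on A-280 targets Eriara, not Vinania; it does not apply.
Duty = $480,173.30 × 4.5% = $21,607.80.
Line 3 (A-448, Eriara, 1,896 kg, $123,638.16):
Base rate for A-448 is 6.5%.
A-448 has an FTA preferential rate, but origin Eriara is not Vinania; base rate stands.
Duty = $123,638.16 × 6.5% = $8,036.48.
Total = $29,120.72 + $21,607.80 + $8,036.48 = $58,765.00.

$58,765.00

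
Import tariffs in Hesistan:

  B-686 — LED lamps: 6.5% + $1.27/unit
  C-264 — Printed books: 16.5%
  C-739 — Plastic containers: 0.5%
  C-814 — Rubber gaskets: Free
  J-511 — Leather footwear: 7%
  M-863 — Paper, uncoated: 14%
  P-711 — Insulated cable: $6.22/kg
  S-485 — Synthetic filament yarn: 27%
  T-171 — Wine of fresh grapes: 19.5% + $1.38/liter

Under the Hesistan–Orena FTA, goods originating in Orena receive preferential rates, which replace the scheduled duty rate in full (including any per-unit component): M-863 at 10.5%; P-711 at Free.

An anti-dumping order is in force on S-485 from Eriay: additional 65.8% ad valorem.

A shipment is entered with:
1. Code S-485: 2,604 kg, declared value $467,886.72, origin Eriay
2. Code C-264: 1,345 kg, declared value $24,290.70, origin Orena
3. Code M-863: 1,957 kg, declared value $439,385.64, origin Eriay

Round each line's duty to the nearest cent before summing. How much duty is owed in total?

Line 1 (S-485, Eriay, 2,604 kg, $467,886.72):
Base rate for S-485 is 27%.
Additional duty on S-485 from Eriay: +65.8%. Applied ad valorem rate: 27% + 65.8% = 92.8%.
Duty = $467,886.72 × 92.8% = $434,198.88.
Line 2 (C-264, Orena, 1,345 kg, $24,290.70):
Base rate for C-264 is 16.5%.
Origin Orena is the FTA partner but C-264 is not on the preference list; base rate stands.
Duty = $24,290.70 × 16.5% = $4,007.97.
Line 3 (M-863, Eriay, 1,957 kg, $439,385.64):
Base rate for M-863 is 14%.
M-863 has an FTA preferential rate, but origin Eriay is not Orena; base rate stands.
Duty = $439,385.64 × 14% = $61,513.99.
Total = $434,198.88 + $4,007.97 + $61,513.99 = $499,720.84.

$499,720.84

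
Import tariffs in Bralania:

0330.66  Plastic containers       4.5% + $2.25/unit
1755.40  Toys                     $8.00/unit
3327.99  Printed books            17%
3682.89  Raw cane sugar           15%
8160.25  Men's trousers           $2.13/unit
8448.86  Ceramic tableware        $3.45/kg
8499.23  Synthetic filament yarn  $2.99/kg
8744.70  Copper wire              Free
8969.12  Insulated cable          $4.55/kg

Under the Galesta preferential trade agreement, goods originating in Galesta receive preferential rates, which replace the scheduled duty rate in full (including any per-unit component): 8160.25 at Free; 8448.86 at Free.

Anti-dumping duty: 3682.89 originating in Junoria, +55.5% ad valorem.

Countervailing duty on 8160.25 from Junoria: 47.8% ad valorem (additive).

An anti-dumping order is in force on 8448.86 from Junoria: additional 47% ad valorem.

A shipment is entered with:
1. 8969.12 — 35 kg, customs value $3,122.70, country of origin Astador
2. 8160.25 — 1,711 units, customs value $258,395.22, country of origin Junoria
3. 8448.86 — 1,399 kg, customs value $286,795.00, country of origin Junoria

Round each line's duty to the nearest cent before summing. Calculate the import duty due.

Line 1 (8969.12, Astador, 35 kg, $3,122.70):
Base rate for 8969.12 is $4.55/kg.
Duty = 35 × $4.55 = $159.25.
Line 2 (8160.25, Junoria, 1,711 units, $258,395.22):
Base rate for 8160.25 is $2.13/unit.
8160.25 has an FTA preferential rate, but origin Junoria is not Galesta; base rate stands.
Additional duty on 8160.25 from Junoria: +47.8% ad valorem. Applied ad valorem rate = 47.8%.
Duty = $258,395.22 × 47.8% + 1,711 × $2.13 = $127,157.35.
Line 3 (8448.86, Junoria, 1,399 kg, $286,795.00):
Base rate for 8448.86 is $3.45/kg.
8448.86 has an FTA preferential rate, but origin Junoria is not Galesta; base rate stands.
Additional duty on 8448.86 from Junoria: +47% ad valorem. Applied ad valorem rate = 47%.
Duty = $286,795.00 × 47% + 1,399 × $3.45 = $139,620.20.
Total = $159.25 + $127,157.35 + $139,620.20 = $266,936.80.

$266,936.80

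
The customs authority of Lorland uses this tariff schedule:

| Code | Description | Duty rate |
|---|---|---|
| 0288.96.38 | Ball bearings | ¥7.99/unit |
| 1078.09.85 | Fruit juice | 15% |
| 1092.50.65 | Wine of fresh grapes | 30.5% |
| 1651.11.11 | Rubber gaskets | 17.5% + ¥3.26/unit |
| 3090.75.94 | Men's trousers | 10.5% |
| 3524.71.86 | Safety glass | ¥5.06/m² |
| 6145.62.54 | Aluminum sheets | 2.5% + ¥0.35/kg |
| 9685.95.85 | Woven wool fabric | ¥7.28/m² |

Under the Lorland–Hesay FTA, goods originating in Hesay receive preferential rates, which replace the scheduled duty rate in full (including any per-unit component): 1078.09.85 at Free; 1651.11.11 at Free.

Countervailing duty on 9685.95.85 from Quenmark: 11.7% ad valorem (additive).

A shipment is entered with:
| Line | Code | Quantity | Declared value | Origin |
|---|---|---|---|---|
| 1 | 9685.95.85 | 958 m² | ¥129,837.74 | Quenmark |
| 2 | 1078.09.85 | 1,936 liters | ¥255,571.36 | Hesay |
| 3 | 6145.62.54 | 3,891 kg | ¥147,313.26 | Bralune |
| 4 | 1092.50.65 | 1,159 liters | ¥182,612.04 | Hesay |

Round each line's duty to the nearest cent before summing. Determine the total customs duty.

Line 1 (9685.95.85, Quenmark, 958 m², ¥129,837.74):
Base rate for 9685.95.85 is ¥7.28/m².
Additional duty on 9685.95.85 from Quenmark: +11.7% ad valorem. Applied ad valorem rate = 11.7%.
Duty = ¥129,837.74 × 11.7% + 958 × ¥7.28 = ¥22,165.26.
Line 2 (1078.09.85, Hesay, 1,936 liters, ¥255,571.36):
Base rate for 1078.09.85 is 15%.
Origin Hesay qualifies under the Lorland–Hesay agreement and 1078.09.85 is covered: preferential rate Free applies instead.
Duty = ¥255,571.36 × 0% = ¥0.00.
Line 3 (6145.62.54, Bralune, 3,891 kg, ¥147,313.26):
Base rate for 6145.62.54 is 2.5% + ¥0.35/kg.
Duty = ¥147,313.26 × 2.5% + 3,891 × ¥0.35 = ¥5,044.68.
Line 4 (1092.50.65, Hesay, 1,159 liters, ¥182,612.04):
Base rate for 1092.50.65 is 30.5%.
Origin Hesay is the FTA partner but 1092.50.65 is not on the preference list; base rate stands.
Duty = ¥182,612.04 × 30.5% = ¥55,696.67.
Total = ¥22,165.26 + ¥0.00 + ¥5,044.68 + ¥55,696.67 = ¥82,906.61.

¥82,906.61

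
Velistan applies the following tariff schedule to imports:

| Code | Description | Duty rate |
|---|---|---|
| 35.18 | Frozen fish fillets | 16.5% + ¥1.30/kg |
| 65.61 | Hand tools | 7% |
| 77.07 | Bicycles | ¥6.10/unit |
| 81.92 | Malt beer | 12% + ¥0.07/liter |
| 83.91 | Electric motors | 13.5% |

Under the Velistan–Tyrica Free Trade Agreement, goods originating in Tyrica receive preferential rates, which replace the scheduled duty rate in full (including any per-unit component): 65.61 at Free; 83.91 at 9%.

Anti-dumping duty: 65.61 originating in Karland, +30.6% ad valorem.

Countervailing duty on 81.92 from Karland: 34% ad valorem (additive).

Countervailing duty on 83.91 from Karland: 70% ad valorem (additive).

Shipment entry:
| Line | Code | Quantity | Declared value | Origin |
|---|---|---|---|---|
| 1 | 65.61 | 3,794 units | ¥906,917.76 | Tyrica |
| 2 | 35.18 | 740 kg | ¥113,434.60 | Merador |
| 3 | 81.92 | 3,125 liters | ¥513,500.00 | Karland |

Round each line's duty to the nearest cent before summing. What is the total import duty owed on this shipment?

Line 1 (65.61, Tyrica, 3,794 units, ¥906,917.76):
Base rate for 65.61 is 7%.
Origin Tyrica qualifies under the Velistan–Tyrica agreement and 65.61 is covered: preferential rate Free applies instead.
The additional-duty order on 65.61 targets Karland, not Tyrica; it does not apply.
Duty = ¥906,917.76 × 0% = ¥0.00.
Line 2 (35.18, Merador, 740 kg, ¥113,434.60):
Base rate for 35.18 is 16.5% + ¥1.30/kg.
Duty = ¥113,434.60 × 16.5% + 740 × ¥1.30 = ¥19,678.71.
Line 3 (81.92, Karland, 3,125 liters, ¥513,500.00):
Base rate for 81.92 is 12% + ¥0.07/liter.
Additional duty on 81.92 from Karland: +34%. Applied ad valorem rate: 12% + 34% = 46%.
Duty = ¥513,500.00 × 46% + 3,125 × ¥0.07 = ¥236,428.75.
Total = ¥0.00 + ¥19,678.71 + ¥236,428.75 = ¥256,107.46.

¥256,107.46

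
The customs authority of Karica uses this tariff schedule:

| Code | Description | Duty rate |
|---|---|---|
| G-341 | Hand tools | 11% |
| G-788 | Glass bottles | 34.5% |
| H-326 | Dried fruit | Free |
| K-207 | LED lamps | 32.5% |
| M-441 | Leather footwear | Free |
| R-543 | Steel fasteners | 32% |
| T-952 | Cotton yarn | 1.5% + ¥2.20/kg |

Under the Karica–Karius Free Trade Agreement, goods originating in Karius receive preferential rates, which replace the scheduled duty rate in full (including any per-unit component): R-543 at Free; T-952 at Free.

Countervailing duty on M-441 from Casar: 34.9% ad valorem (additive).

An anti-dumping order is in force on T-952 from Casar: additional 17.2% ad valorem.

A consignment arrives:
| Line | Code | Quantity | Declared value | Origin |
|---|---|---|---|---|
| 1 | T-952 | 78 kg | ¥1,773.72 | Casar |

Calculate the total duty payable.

¥503.29

Line 1 (T-952, Casar, 78 kg, ¥1,773.72):
Base rate for T-952 is 1.5% + ¥2.20/kg.
T-952 has an FTA preferential rate, but origin Casar is not Karius; base rate stands.
Additional duty on T-952 from Casar: +17.2%. Applied ad valorem rate: 1.5% + 17.2% = 18.7%.
Duty = ¥1,773.72 × 18.7% + 78 × ¥2.20 = ¥503.29.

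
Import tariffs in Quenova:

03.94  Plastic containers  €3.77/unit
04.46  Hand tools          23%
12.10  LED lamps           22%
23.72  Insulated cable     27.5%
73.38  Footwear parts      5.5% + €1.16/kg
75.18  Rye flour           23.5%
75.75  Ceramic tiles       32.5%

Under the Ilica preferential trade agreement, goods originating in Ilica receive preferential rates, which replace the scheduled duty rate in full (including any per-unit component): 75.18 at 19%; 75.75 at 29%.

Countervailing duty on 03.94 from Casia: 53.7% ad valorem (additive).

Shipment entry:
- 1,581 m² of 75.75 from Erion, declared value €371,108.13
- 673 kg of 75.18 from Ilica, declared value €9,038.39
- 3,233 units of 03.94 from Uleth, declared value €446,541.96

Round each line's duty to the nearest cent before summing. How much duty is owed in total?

€134,515.84

Line 1 (75.75, Erion, 1,581 m², €371,108.13):
Base rate for 75.75 is 32.5%.
75.75 has an FTA preferential rate, but origin Erion is not Ilica; base rate stands.
Duty = €371,108.13 × 32.5% = €120,610.14.
Line 2 (75.18, Ilica, 673 kg, €9,038.39):
Base rate for 75.18 is 23.5%.
Origin Ilica qualifies under the Quenova–Ilica agreement and 75.18 is covered: preferential rate 19% applies instead.
Duty = €9,038.39 × 19% = €1,717.29.
Line 3 (03.94, Uleth, 3,233 units, €446,541.96):
Base rate for 03.94 is €3.77/unit.
The additional-duty order on 03.94 targets Casia, not Uleth; it does not apply.
Duty = 3,233 × €3.77 = €12,188.41.
Total = €120,610.14 + €1,717.29 + €12,188.41 = €134,515.84.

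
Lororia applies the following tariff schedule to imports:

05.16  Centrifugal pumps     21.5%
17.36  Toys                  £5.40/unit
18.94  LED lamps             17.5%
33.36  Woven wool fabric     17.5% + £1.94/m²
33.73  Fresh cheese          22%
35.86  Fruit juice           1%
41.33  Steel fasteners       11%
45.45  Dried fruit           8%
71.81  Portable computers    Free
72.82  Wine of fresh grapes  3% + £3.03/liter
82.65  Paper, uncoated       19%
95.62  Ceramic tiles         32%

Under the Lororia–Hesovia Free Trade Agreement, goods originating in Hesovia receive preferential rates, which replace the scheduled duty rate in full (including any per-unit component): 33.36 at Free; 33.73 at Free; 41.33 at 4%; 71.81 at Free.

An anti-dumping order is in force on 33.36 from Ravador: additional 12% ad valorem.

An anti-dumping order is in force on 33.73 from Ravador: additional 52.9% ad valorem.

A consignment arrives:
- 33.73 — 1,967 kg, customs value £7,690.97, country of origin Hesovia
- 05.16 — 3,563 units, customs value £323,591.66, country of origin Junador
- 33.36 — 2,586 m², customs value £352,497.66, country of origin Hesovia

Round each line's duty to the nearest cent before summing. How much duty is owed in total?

£69,572.21

Line 1 (33.73, Hesovia, 1,967 kg, £7,690.97):
Base rate for 33.73 is 22%.
Origin Hesovia qualifies under the Lororia–Hesovia agreement and 33.73 is covered: preferential rate Free applies instead.
The additional-duty order on 33.73 targets Ravador, not Hesovia; it does not apply.
Duty = £7,690.97 × 0% = £0.00.
Line 2 (05.16, Junador, 3,563 units, £323,591.66):
Base rate for 05.16 is 21.5%.
Duty = £323,591.66 × 21.5% = £69,572.21.
Line 3 (33.36, Hesovia, 2,586 m², £352,497.66):
Base rate for 33.36 is 17.5% + £1.94/m².
Origin Hesovia qualifies under the Lororia–Hesovia agreement and 33.36 is covered: preferential rate Free applies instead.
The additional-duty order on 33.36 targets Ravador, not Hesovia; it does not apply.
Duty = £352,497.66 × 0% = £0.00.
Total = £0.00 + £69,572.21 + £0.00 = £69,572.21.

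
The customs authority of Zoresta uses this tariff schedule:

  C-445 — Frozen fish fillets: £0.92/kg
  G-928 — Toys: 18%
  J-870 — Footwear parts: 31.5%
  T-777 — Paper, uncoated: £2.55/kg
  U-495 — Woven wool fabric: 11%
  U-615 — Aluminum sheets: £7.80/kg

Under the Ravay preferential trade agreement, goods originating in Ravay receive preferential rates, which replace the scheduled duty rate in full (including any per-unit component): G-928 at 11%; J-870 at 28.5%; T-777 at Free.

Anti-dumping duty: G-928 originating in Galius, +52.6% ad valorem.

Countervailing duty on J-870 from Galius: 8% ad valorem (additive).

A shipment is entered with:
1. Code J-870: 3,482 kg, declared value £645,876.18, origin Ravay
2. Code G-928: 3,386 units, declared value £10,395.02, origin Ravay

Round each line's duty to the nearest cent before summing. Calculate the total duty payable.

£185,218.16

Line 1 (J-870, Ravay, 3,482 kg, £645,876.18):
Base rate for J-870 is 31.5%.
Origin Ravay qualifies under the Zoresta–Ravay agreement and J-870 is covered: preferential rate 28.5% applies instead.
The additional-duty order on J-870 targets Galius, not Ravay; it does not apply.
Duty = £645,876.18 × 28.5% = £184,074.71.
Line 2 (G-928, Ravay, 3,386 units, £10,395.02):
Base rate for G-928 is 18%.
Origin Ravay qualifies under the Zoresta–Ravay agreement and G-928 is covered: preferential rate 11% applies instead.
The additional-duty order on G-928 targets Galius, not Ravay; it does not apply.
Duty = £10,395.02 × 11% = £1,143.45.
Total = £184,074.71 + £1,143.45 = £185,218.16.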